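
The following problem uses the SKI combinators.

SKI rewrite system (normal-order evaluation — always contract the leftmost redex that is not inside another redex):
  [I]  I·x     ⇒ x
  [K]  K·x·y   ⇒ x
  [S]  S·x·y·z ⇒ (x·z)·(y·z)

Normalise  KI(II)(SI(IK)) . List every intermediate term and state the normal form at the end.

  start: KI(II)(SI(IK))
  [1] I(SI(IK))
  [2] SI(IK)
  [3] SIK

Answer: normal form = SIK  (in 3 steps)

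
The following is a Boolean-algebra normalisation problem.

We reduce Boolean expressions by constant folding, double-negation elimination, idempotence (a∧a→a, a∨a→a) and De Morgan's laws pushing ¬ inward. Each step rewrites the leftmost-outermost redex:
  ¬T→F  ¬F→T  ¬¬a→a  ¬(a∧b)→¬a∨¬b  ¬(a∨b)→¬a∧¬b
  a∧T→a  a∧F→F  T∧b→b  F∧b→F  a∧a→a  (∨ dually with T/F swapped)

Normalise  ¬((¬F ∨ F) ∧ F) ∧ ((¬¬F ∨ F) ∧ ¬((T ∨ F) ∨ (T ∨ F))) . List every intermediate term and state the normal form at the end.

  start: ¬((¬F ∨ F) ∧ F) ∧ ((¬¬F ∨ F) ∧ ¬((T ∨ F) ∨ (T ∨ F)))
  [1] (¬(¬F ∨ F) ∨ ¬F) ∧ ((¬¬F ∨ F) ∧ ¬((T ∨ F) ∨ (T ∨ F)))
  [2] ((¬¬F ∧ ¬F) ∨ ¬F) ∧ ((¬¬F ∨ F) ∧ ¬((T ∨ F) ∨ (T ∨ F)))
  [3] ((F ∧ ¬F) ∨ ¬F) ∧ ((¬¬F ∨ F) ∧ ¬((T ∨ F) ∨ (T ∨ F)))
  [4] (F ∨ ¬F) ∧ ((¬¬F ∨ F) ∧ ¬((T ∨ F) ∨ (T ∨ F)))
  [5] ¬F ∧ ((¬¬F ∨ F) ∧ ¬((T ∨ F) ∨ (T ∨ F)))
  [6] T ∧ ((¬¬F ∨ F) ∧ ¬((T ∨ F) ∨ (T ∨ F)))
  [7] (¬¬F ∨ F) ∧ ¬((T ∨ F) ∨ (T ∨ F))
  [8] ¬¬F ∧ ¬((T ∨ F) ∨ (T ∨ F))
  [9] F ∧ ¬((T ∨ F) ∨ (T ∨ F))
  [10] F

Answer: normal form = F  (in 10 steps)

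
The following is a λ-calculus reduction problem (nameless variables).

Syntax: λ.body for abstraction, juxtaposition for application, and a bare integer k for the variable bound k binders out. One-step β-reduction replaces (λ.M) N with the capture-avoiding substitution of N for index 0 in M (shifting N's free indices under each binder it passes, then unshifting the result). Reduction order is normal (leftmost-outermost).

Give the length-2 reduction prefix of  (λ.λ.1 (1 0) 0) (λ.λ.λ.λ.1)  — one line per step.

Answer: after 2 steps: λ.(λ.λ.λ.1) 0

Derivation:
  start: (λ.λ.1 (1 0) 0) (λ.λ.λ.λ.1)
  [1] λ.(λ.λ.λ.λ.1) ((λ.λ.λ.λ.1) 0) 0
  [2] λ.(λ.λ.λ.1) 0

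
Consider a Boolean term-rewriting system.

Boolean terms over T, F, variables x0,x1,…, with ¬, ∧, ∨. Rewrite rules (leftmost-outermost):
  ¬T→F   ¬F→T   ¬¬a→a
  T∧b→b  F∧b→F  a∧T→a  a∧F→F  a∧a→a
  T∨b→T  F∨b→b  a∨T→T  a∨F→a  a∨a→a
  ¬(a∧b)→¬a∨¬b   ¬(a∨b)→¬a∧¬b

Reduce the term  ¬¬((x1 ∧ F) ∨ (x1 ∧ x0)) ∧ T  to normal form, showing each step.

Answer: normal form = x1 ∧ x0  (in 4 steps)

Derivation:
  start: ¬¬((x1 ∧ F) ∨ (x1 ∧ x0)) ∧ T
  [1] ¬¬((x1 ∧ F) ∨ (x1 ∧ x0))
  [2] (x1 ∧ F) ∨ (x1 ∧ x0)
  [3] F ∨ (x1 ∧ x0)
  [4] x1 ∧ x0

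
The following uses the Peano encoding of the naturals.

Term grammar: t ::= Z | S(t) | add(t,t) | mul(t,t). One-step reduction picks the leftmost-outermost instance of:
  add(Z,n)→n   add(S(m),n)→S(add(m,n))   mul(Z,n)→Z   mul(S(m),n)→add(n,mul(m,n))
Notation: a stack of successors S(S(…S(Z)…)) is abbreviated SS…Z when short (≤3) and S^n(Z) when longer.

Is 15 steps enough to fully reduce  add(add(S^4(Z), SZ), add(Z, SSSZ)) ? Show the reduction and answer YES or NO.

  start: add(add(S^4(Z), SZ), add(Z, SSSZ))
  [1] add(S(add(SSSZ, SZ)), add(Z, SSSZ))
  [2] S(add(add(SSSZ, SZ), add(Z, SSSZ)))
  [3] S(add(S(add(SSZ, SZ)), add(Z, SSSZ)))
  [4] S(S(add(add(SSZ, SZ), add(Z, SSSZ))))
  [5] S(S(add(S(add(SZ, SZ)), add(Z, SSSZ))))
  [6] S(S(S(add(add(SZ, SZ), add(Z, SSSZ)))))
  [7] S(S(S(add(S(add(Z, SZ)), add(Z, SSSZ)))))
  [8] S(S(S(S(add(add(Z, SZ), add(Z, SSSZ))))))
  [9] S(S(S(S(add(SZ, add(Z, SSSZ))))))
  [10] S(S(S(S(S(add(Z, add(Z, SSSZ)))))))
  [11] S(S(S(S(S(add(Z, SSSZ))))))
  [12] S^8(Z)

Answer: YES — reaches normal form S^8(Z) in 12 ≤ 15 steps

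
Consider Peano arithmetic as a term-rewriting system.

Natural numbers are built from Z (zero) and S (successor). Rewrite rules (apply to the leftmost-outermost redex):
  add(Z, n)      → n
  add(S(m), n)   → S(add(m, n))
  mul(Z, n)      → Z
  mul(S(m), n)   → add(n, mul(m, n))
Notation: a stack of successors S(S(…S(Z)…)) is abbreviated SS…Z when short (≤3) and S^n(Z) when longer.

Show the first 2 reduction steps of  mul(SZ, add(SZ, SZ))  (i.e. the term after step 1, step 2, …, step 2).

  start: mul(SZ, add(SZ, SZ))
  step 1: add(add(SZ, SZ), mul(Z, add(SZ, SZ)))
  step 2: add(S(add(Z, SZ)), mul(Z, add(SZ, SZ)))

Answer: after 2 steps: add(S(add(Z, SZ)), mul(Z, add(SZ, SZ)))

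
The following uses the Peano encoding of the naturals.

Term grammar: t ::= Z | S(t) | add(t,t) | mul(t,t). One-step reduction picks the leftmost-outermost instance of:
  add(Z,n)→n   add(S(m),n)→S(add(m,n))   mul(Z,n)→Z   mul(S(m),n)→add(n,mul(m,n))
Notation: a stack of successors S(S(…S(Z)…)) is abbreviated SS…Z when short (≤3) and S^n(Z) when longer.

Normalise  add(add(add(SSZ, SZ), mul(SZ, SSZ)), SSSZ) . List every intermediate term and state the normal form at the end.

  start: add(add(add(SSZ, SZ), mul(SZ, SSZ)), SSSZ)
  step 1: add(add(S(add(SZ, SZ)), mul(SZ, SSZ)), SSSZ)
  step 2: add(S(add(add(SZ, SZ), mul(SZ, SSZ))), SSSZ)
  step 3: S(add(add(add(SZ, SZ), mul(SZ, SSZ)), SSSZ))
  step 4: S(add(add(S(add(Z, SZ)), mul(SZ, SSZ)), SSSZ))
  step 5: S(add(S(add(add(Z, SZ), mul(SZ, SSZ))), SSSZ))
  step 6: S(S(add(add(add(Z, SZ), mul(SZ, SSZ)), SSSZ)))
  step 7: S(S(add(add(SZ, mul(SZ, SSZ)), SSSZ)))
  step 8: S(S(add(S(add(Z, mul(SZ, SSZ))), SSSZ)))
  step 9: S(S(S(add(add(Z, mul(SZ, SSZ)), SSSZ))))
  step 10: S(S(S(add(mul(SZ, SSZ), SSSZ))))
  step 11: S(S(S(add(add(SSZ, mul(Z, SSZ)), SSSZ))))
  step 12: S(S(S(add(S(add(SZ, mul(Z, SSZ))), SSSZ))))
  step 13: S(S(S(S(add(add(SZ, mul(Z, SSZ)), SSSZ)))))
  step 14: S(S(S(S(add(S(add(Z, mul(Z, SSZ))), SSSZ)))))
  step 15: S(S(S(S(S(add(add(Z, mul(Z, SSZ)), SSSZ))))))
  step 16: S(S(S(S(S(add(mul(Z, SSZ), SSSZ))))))
  step 17: S(S(S(S(S(add(Z, SSSZ))))))
  step 18: S^8(Z)

Answer: normal form = S^8(Z)  (in 18 steps)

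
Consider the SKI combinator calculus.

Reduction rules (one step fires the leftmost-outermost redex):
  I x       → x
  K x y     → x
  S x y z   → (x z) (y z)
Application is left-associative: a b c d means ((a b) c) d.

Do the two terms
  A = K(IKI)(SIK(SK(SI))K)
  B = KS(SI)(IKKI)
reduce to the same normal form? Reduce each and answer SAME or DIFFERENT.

Term A:
  start: K(IKI)(SIK(SK(SI))K)
  →1  IKI
  →2  KI

Term B:
  start: KS(SI)(IKKI)
  →1  S(IKKI)
  →2  S(KKI)
  →3  SK

Answer: DIFFERENT — A ⇓ KI, B ⇓ SK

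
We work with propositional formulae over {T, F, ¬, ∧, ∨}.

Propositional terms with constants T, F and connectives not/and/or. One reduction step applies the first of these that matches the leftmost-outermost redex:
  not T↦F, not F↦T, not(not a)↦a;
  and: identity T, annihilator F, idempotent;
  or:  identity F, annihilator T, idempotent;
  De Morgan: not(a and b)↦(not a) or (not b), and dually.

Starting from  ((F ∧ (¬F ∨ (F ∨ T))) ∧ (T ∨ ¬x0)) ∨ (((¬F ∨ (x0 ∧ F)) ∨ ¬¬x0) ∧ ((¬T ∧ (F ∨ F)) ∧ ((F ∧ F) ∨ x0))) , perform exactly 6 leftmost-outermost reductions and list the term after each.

  start: ((F ∧ (¬F ∨ (F ∨ T))) ∧ (T ∨ ¬x0)) ∨ (((¬F ∨ (x0 ∧ F)) ∨ ¬¬x0) ∧ ((¬T ∧ (F ∨ F)) ∧ ((F ∧ F) ∨ x0)))
  [1] (F ∧ (T ∨ ¬x0)) ∨ (((¬F ∨ (x0 ∧ F)) ∨ ¬¬x0) ∧ ((¬T ∧ (F ∨ F)) ∧ ((F ∧ F) ∨ x0)))
  [2] F ∨ (((¬F ∨ (x0 ∧ F)) ∨ ¬¬x0) ∧ ((¬T ∧ (F ∨ F)) ∧ ((F ∧ F) ∨ x0)))
  [3] ((¬F ∨ (x0 ∧ F)) ∨ ¬¬x0) ∧ ((¬T ∧ (F ∨ F)) ∧ ((F ∧ F) ∨ x0))
  [4] ((T ∨ (x0 ∧ F)) ∨ ¬¬x0) ∧ ((¬T ∧ (F ∨ F)) ∧ ((F ∧ F) ∨ x0))
  [5] (T ∨ ¬¬x0) ∧ ((¬T ∧ (F ∨ F)) ∧ ((F ∧ F) ∨ x0))
  [6] T ∧ ((¬T ∧ (F ∨ F)) ∧ ((F ∧ F) ∨ x0))

Answer: after 6 steps: T ∧ ((¬T ∧ (F ∨ F)) ∧ ((F ∧ F) ∨ x0))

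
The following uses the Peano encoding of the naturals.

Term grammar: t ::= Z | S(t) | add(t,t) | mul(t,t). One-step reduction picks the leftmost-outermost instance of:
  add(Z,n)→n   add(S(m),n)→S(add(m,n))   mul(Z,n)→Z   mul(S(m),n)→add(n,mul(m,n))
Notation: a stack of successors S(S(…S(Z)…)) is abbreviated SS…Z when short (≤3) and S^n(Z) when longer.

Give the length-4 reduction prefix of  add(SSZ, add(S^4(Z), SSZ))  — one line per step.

  start: add(SSZ, add(S^4(Z), SSZ))
  →1  S(add(SZ, add(S^4(Z), SSZ)))
  →2  S(S(add(Z, add(S^4(Z), SSZ))))
  →3  S(S(add(S^4(Z), SSZ)))
  →4  S(S(S(add(SSSZ, SSZ))))

Answer: after 4 steps: S(S(S(add(SSSZ, SSZ))))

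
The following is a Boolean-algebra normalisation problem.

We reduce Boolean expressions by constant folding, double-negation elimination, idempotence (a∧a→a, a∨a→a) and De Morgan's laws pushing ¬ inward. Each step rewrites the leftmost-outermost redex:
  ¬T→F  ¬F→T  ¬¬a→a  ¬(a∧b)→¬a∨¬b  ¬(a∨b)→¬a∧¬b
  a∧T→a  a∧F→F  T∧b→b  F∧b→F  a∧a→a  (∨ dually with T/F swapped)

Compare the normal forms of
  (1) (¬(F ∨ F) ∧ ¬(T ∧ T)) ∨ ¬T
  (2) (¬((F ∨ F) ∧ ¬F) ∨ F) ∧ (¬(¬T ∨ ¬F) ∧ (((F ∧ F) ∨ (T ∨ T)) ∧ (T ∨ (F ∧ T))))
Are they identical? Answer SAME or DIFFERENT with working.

Answer: SAME — A ⇓ F, B ⇓ F

Reduction:
Term A:
  start: (¬(F ∨ F) ∧ ¬(T ∧ T)) ∨ ¬T
  [1] ((¬F ∧ ¬F) ∧ ¬(T ∧ T)) ∨ ¬T
  [2] (¬F ∧ ¬(T ∧ T)) ∨ ¬T
  [3] (T ∧ ¬(T ∧ T)) ∨ ¬T
  [4] ¬(T ∧ T) ∨ ¬T
  [5] (¬T ∨ ¬T) ∨ ¬T
  [6] ¬T ∨ ¬T
  [7] ¬T
  [8] F

Term B:
  start: (¬((F ∨ F) ∧ ¬F) ∨ F) ∧ (¬(¬T ∨ ¬F) ∧ (((F ∧ F) ∨ (T ∨ T)) ∧ (T ∨ (F ∧ T))))
  [1] ¬((F ∨ F) ∧ ¬F) ∧ (¬(¬T ∨ ¬F) ∧ (((F ∧ F) ∨ (T ∨ T)) ∧ (T ∨ (F ∧ T))))
  [2] (¬(F ∨ F) ∨ ¬¬F) ∧ (¬(¬T ∨ ¬F) ∧ (((F ∧ F) ∨ (T ∨ T)) ∧ (T ∨ (F ∧ T))))
  [3] ((¬F ∧ ¬F) ∨ ¬¬F) ∧ (¬(¬T ∨ ¬F) ∧ (((F ∧ F) ∨ (T ∨ T)) ∧ (T ∨ (F ∧ T))))
  [4] (¬F ∨ ¬¬F) ∧ (¬(¬T ∨ ¬F) ∧ (((F ∧ F) ∨ (T ∨ T)) ∧ (T ∨ (F ∧ T))))
  [5] (T ∨ ¬¬F) ∧ (¬(¬T ∨ ¬F) ∧ (((F ∧ F) ∨ (T ∨ T)) ∧ (T ∨ (F ∧ T))))
  [6] T ∧ (¬(¬T ∨ ¬F) ∧ (((F ∧ F) ∨ (T ∨ T)) ∧ (T ∨ (F ∧ T))))
  [7] ¬(¬T ∨ ¬F) ∧ (((F ∧ F) ∨ (T ∨ T)) ∧ (T ∨ (F ∧ T)))
  [8] (¬¬T ∧ ¬¬F) ∧ (((F ∧ F) ∨ (T ∨ T)) ∧ (T ∨ (F ∧ T)))
  [9] (T ∧ ¬¬F) ∧ (((F ∧ F) ∨ (T ∨ T)) ∧ (T ∨ (F ∧ T)))
  [10] ¬¬F ∧ (((F ∧ F) ∨ (T ∨ T)) ∧ (T ∨ (F ∧ T)))
  [11] F ∧ (((F ∧ F) ∨ (T ∨ T)) ∧ (T ∨ (F ∧ T)))
  [12] F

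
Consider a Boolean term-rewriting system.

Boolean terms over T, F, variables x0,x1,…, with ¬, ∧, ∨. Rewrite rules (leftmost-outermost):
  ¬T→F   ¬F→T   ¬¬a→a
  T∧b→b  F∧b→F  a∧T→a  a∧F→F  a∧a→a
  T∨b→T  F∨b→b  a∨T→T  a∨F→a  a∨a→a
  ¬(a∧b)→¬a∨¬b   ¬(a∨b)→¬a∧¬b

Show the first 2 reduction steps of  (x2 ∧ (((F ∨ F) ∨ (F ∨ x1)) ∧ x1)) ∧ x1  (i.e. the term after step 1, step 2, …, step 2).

  start: (x2 ∧ (((F ∨ F) ∨ (F ∨ x1)) ∧ x1)) ∧ x1
  step 1: (x2 ∧ ((F ∨ (F ∨ x1)) ∧ x1)) ∧ x1
  step 2: (x2 ∧ ((F ∨ x1) ∧ x1)) ∧ x1

Answer: after 2 steps: (x2 ∧ ((F ∨ x1) ∧ x1)) ∧ x1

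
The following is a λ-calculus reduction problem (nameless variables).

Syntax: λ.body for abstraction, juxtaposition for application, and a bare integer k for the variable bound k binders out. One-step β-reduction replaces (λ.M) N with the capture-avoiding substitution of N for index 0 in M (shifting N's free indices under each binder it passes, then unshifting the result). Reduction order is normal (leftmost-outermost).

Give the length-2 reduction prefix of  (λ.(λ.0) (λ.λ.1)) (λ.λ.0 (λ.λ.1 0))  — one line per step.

Answer: after 2 steps: λ.λ.1

Derivation:
  start: (λ.(λ.0) (λ.λ.1)) (λ.λ.0 (λ.λ.1 0))
  step 1: (λ.0) (λ.λ.1)
  step 2: λ.λ.1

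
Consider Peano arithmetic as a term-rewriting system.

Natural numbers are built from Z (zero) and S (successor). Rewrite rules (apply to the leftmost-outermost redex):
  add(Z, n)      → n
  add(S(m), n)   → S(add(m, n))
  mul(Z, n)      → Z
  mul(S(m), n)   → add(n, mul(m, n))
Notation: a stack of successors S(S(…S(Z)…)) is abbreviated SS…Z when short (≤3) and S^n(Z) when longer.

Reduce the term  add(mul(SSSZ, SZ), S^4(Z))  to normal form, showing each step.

  start: add(mul(SSSZ, SZ), S^4(Z))
  step 1: add(add(SZ, mul(SSZ, SZ)), S^4(Z))
  step 2: add(S(add(Z, mul(SSZ, SZ))), S^4(Z))
  step 3: S(add(add(Z, mul(SSZ, SZ)), S^4(Z)))
  step 4: S(add(mul(SSZ, SZ), S^4(Z)))
  step 5: S(add(add(SZ, mul(SZ, SZ)), S^4(Z)))
  step 6: S(add(S(add(Z, mul(SZ, SZ))), S^4(Z)))
  step 7: S(S(add(add(Z, mul(SZ, SZ)), S^4(Z))))
  step 8: S(S(add(mul(SZ, SZ), S^4(Z))))
  step 9: S(S(add(add(SZ, mul(Z, SZ)), S^4(Z))))
  step 10: S(S(add(S(add(Z, mul(Z, SZ))), S^4(Z))))
  step 11: S(S(S(add(add(Z, mul(Z, SZ)), S^4(Z)))))
  step 12: S(S(S(add(mul(Z, SZ), S^4(Z)))))
  step 13: S(S(S(add(Z, S^4(Z)))))
  step 14: S^7(Z)

Answer: normal form = S^7(Z)  (in 14 steps)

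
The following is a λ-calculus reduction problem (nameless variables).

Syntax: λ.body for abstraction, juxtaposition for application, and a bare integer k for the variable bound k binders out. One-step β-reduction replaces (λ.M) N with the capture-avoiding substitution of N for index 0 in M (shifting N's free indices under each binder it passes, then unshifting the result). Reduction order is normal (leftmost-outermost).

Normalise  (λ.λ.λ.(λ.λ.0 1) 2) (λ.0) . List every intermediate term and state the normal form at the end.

  start: (λ.λ.λ.(λ.λ.0 1) 2) (λ.0)
  [1] λ.λ.(λ.λ.0 1) (λ.0)
  [2] λ.λ.λ.0 (λ.0)

Answer: normal form = λ.λ.λ.0 (λ.0)  (in 2 steps)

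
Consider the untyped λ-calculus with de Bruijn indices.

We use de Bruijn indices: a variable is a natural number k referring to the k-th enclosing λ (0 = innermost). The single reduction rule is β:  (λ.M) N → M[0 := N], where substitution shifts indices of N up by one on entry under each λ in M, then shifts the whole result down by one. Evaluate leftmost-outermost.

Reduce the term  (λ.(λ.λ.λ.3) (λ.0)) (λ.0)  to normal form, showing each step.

  start: (λ.(λ.λ.λ.3) (λ.0)) (λ.0)
  step 1: (λ.λ.λ.λ.0) (λ.0)
  step 2: λ.λ.λ.0

Answer: normal form = λ.λ.λ.0  (in 2 steps)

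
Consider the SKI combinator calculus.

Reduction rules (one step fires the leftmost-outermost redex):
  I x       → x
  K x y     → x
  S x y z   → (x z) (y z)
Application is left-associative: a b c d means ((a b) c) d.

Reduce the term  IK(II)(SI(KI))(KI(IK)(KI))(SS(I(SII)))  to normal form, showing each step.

Answer: normal form = I  (in 7 steps)

Derivation:
  start: IK(II)(SI(KI))(KI(IK)(KI))(SS(I(SII)))
  [1] K(II)(SI(KI))(KI(IK)(KI))(SS(I(SII)))
  [2] II(KI(IK)(KI))(SS(I(SII)))
  [3] I(KI(IK)(KI))(SS(I(SII)))
  [4] KI(IK)(KI)(SS(I(SII)))
  [5] I(KI)(SS(I(SII)))
  [6] KI(SS(I(SII)))
  [7] I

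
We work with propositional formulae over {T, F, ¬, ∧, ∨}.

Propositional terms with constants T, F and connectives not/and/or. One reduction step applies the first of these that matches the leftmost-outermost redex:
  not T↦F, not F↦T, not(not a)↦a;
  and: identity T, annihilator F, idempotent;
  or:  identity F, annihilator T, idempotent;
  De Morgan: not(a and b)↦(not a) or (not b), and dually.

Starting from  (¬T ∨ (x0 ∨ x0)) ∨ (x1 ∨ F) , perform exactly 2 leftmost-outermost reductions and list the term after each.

  start: (¬T ∨ (x0 ∨ x0)) ∨ (x1 ∨ F)
  [1] (F ∨ (x0 ∨ x0)) ∨ (x1 ∨ F)
  [2] (x0 ∨ x0) ∨ (x1 ∨ F)

Answer: after 2 steps: (x0 ∨ x0) ∨ (x1 ∨ F)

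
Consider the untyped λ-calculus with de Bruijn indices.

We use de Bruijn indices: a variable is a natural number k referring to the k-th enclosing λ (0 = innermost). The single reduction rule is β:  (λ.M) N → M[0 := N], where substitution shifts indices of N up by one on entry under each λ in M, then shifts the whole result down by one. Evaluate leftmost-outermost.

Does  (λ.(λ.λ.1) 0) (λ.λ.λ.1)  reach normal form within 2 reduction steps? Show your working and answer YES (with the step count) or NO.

  start: (λ.(λ.λ.1) 0) (λ.λ.λ.1)
  step 1: (λ.λ.1) (λ.λ.λ.1)
  step 2: λ.λ.λ.λ.1

Answer: YES — reaches normal form λ.λ.λ.λ.1 in 2 ≤ 2 steps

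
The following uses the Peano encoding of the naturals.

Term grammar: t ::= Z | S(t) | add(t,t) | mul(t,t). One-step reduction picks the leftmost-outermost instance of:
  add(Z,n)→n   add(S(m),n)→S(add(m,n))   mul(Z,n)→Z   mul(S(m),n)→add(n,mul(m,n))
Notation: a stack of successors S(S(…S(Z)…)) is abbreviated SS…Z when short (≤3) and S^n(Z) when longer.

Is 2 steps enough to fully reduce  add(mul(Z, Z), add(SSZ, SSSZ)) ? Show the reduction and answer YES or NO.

Answer: NO — after 2 steps the term is add(SSZ, SSSZ), not yet normal

Reduction:
  start: add(mul(Z, Z), add(SSZ, SSSZ))
  step 1: add(Z, add(SSZ, SSSZ))
  step 2: add(SSZ, SSSZ)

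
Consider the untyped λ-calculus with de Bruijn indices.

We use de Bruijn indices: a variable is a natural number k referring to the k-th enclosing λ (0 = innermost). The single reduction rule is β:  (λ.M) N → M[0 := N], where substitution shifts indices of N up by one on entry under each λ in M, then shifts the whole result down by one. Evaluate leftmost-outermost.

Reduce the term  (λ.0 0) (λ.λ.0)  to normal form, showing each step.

Answer: normal form = λ.0  (in 2 steps)

Working:
  start: (λ.0 0) (λ.λ.0)
  →1  (λ.λ.0) (λ.λ.0)
  →2  λ.0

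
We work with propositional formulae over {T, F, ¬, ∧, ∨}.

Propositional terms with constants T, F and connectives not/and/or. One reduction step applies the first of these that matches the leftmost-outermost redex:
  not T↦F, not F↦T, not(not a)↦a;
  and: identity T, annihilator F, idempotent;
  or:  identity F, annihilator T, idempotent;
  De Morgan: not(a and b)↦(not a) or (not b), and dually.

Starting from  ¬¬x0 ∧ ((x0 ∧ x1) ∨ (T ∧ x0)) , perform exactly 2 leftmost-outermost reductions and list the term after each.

  start: ¬¬x0 ∧ ((x0 ∧ x1) ∨ (T ∧ x0))
  step 1: x0 ∧ ((x0 ∧ x1) ∨ (T ∧ x0))
  step 2: x0 ∧ ((x0 ∧ x1) ∨ x0)

Answer: after 2 steps: x0 ∧ ((x0 ∧ x1) ∨ x0)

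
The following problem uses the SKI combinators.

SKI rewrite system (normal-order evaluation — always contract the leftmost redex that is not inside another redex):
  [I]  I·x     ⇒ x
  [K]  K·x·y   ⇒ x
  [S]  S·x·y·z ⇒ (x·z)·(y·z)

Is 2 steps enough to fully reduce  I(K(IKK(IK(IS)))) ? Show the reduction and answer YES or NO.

Answer: NO — after 2 steps the term is K(KK(IK(IS))), not yet normal

Reduction:
  start: I(K(IKK(IK(IS))))
  [1] K(IKK(IK(IS)))
  [2] K(KK(IK(IS)))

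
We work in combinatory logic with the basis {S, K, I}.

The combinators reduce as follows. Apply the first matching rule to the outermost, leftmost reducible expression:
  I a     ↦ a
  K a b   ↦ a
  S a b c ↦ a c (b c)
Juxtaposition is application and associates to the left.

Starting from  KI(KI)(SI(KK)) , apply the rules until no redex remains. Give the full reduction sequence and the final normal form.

  start: KI(KI)(SI(KK))
  step 1: I(SI(KK))
  step 2: SI(KK)

Answer: normal form = SI(KK)  (in 2 steps)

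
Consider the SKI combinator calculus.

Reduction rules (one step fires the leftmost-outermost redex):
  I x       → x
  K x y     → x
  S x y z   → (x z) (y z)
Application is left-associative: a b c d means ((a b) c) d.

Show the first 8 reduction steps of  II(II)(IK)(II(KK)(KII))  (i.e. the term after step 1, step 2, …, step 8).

Answer: after 8 steps: KK

Reduction:
  start: II(II)(IK)(II(KK)(KII))
  step 1: I(II)(IK)(II(KK)(KII))
  step 2: II(IK)(II(KK)(KII))
  step 3: I(IK)(II(KK)(KII))
  step 4: IK(II(KK)(KII))
  step 5: K(II(KK)(KII))
  step 6: K(I(KK)(KII))
  step 7: K(KK(KII))
  step 8: KK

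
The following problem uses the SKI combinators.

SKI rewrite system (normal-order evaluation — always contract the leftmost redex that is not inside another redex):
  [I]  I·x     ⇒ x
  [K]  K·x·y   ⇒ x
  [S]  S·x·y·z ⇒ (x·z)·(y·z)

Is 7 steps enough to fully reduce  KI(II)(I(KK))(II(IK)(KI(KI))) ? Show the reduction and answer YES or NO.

  start: KI(II)(I(KK))(II(IK)(KI(KI)))
  step 1: I(I(KK))(II(IK)(KI(KI)))
  step 2: I(KK)(II(IK)(KI(KI)))
  step 3: KK(II(IK)(KI(KI)))
  step 4: K

Answer: YES — reaches normal form K in 4 ≤ 7 steps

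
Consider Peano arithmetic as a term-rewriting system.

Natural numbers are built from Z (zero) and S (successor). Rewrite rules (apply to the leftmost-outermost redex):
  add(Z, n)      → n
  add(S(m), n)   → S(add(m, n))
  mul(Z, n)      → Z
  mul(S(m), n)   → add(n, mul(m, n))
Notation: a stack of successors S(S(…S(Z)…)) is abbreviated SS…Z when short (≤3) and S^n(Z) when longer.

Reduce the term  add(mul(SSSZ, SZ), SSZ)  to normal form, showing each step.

  start: add(mul(SSSZ, SZ), SSZ)
  [1] add(add(SZ, mul(SSZ, SZ)), SSZ)
  [2] add(S(add(Z, mul(SSZ, SZ))), SSZ)
  [3] S(add(add(Z, mul(SSZ, SZ)), SSZ))
  [4] S(add(mul(SSZ, SZ), SSZ))
  [5] S(add(add(SZ, mul(SZ, SZ)), SSZ))
  [6] S(add(S(add(Z, mul(SZ, SZ))), SSZ))
  [7] S(S(add(add(Z, mul(SZ, SZ)), SSZ)))
  [8] S(S(add(mul(SZ, SZ), SSZ)))
  [9] S(S(add(add(SZ, mul(Z, SZ)), SSZ)))
  [10] S(S(add(S(add(Z, mul(Z, SZ))), SSZ)))
  [11] S(S(S(add(add(Z, mul(Z, SZ)), SSZ))))
  [12] S(S(S(add(mul(Z, SZ), SSZ))))
  [13] S(S(S(add(Z, SSZ))))
  [14] S^5(Z)

Answer: normal form = S^5(Z)  (in 14 steps)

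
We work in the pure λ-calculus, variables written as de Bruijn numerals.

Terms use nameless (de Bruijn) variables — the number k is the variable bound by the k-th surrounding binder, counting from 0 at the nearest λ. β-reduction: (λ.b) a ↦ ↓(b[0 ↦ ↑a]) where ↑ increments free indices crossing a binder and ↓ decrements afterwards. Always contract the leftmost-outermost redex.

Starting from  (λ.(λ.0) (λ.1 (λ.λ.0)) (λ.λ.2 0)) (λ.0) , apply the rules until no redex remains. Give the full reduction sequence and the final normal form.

  start: (λ.(λ.0) (λ.1 (λ.λ.0)) (λ.λ.2 0)) (λ.0)
  [1] (λ.0) (λ.(λ.0) (λ.λ.0)) (λ.λ.(λ.0) 0)
  [2] (λ.(λ.0) (λ.λ.0)) (λ.λ.(λ.0) 0)
  [3] (λ.0) (λ.λ.0)
  [4] λ.λ.0

Answer: normal form = λ.λ.0  (in 4 steps)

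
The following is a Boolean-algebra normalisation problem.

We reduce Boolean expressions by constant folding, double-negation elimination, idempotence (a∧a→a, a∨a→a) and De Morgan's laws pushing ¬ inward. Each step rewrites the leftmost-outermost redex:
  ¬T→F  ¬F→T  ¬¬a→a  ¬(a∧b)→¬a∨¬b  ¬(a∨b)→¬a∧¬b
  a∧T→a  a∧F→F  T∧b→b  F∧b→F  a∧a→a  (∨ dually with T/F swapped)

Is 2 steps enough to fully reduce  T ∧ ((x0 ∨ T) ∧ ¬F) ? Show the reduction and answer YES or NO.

  start: T ∧ ((x0 ∨ T) ∧ ¬F)
  →1  (x0 ∨ T) ∧ ¬F
  →2  T ∧ ¬F

Answer: NO — after 2 steps the term is T ∧ ¬F, not yet normal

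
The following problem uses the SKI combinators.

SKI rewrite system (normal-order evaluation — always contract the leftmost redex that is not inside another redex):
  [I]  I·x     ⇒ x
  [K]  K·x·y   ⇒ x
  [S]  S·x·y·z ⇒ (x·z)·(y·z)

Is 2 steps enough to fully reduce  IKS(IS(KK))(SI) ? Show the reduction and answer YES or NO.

  start: IKS(IS(KK))(SI)
  →1  KS(IS(KK))(SI)
  →2  S(SI)

Answer: YES — reaches normal form S(SI) in 2 ≤ 2 steps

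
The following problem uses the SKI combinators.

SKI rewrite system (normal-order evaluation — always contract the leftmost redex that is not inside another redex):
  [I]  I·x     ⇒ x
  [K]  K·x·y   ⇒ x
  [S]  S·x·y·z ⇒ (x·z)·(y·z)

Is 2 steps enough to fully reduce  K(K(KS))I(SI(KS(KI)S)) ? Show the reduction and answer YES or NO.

Answer: YES — reaches normal form KS in 2 ≤ 2 steps

Derivation:
  start: K(K(KS))I(SI(KS(KI)S))
  [1] K(KS)(SI(KS(KI)S))
  [2] KS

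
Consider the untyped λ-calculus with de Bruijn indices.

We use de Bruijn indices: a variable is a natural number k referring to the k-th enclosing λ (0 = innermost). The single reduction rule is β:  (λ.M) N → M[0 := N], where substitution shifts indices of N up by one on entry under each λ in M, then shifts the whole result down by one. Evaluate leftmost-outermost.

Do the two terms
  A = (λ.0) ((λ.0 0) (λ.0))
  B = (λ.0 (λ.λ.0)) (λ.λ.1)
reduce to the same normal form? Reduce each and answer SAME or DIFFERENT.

Answer: DIFFERENT — A ⇓ λ.0, B ⇓ λ.λ.λ.0

Reduction:
Term A:
  start: (λ.0) ((λ.0 0) (λ.0))
  step 1: (λ.0 0) (λ.0)
  step 2: (λ.0) (λ.0)
  step 3: λ.0

Term B:
  start: (λ.0 (λ.λ.0)) (λ.λ.1)
  step 1: (λ.λ.1) (λ.λ.0)
  step 2: λ.λ.λ.0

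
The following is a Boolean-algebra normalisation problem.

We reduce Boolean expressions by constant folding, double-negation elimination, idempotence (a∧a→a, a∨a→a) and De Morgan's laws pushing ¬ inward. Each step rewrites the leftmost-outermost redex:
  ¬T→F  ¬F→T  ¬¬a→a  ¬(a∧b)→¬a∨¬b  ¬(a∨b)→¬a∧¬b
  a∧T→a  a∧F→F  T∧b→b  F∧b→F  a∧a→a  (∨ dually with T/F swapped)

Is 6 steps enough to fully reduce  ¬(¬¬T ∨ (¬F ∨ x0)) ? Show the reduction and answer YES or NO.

Answer: YES — reaches normal form F in 4 ≤ 6 steps

Working:
  start: ¬(¬¬T ∨ (¬F ∨ x0))
  [1] ¬¬¬T ∧ ¬(¬F ∨ x0)
  [2] ¬T ∧ ¬(¬F ∨ x0)
  [3] F ∧ ¬(¬F ∨ x0)
  [4] F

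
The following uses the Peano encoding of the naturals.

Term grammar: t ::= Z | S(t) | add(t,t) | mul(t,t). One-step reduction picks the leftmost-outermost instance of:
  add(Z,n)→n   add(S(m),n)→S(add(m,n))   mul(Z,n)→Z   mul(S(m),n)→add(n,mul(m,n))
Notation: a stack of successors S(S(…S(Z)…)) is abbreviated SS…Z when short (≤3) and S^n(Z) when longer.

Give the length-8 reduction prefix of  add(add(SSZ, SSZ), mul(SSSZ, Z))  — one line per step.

  start: add(add(SSZ, SSZ), mul(SSSZ, Z))
  step 1: add(S(add(SZ, SSZ)), mul(SSSZ, Z))
  step 2: S(add(add(SZ, SSZ), mul(SSSZ, Z)))
  step 3: S(add(S(add(Z, SSZ)), mul(SSSZ, Z)))
  step 4: S(S(add(add(Z, SSZ), mul(SSSZ, Z))))
  step 5: S(S(add(SSZ, mul(SSSZ, Z))))
  step 6: S(S(S(add(SZ, mul(SSSZ, Z)))))
  step 7: S(S(S(S(add(Z, mul(SSSZ, Z))))))
  step 8: S(S(S(S(mul(SSSZ, Z)))))

Answer: after 8 steps: S(S(S(S(mul(SSSZ, Z)))))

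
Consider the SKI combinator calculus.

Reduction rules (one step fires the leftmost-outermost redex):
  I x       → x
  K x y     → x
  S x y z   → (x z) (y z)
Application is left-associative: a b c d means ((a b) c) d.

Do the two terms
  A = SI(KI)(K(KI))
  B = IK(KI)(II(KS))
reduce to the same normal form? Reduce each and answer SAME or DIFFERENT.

Answer: SAME — A ⇓ KI, B ⇓ KI

Reduction:
Term A:
  start: SI(KI)(K(KI))
  step 1: I(K(KI))(KI(K(KI)))
  step 2: K(KI)(KI(K(KI)))
  step 3: KI

Term B:
  start: IK(KI)(II(KS))
  step 1: K(KI)(II(KS))
  step 2: KI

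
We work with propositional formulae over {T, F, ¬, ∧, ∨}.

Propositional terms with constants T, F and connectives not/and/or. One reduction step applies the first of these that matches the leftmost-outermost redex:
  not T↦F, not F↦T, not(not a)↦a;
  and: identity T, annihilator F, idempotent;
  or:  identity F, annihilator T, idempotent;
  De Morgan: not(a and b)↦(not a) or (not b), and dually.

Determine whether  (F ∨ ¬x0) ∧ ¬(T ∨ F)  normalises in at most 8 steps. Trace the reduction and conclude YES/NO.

Answer: YES — reaches normal form F in 5 ≤ 8 steps

Derivation:
  start: (F ∨ ¬x0) ∧ ¬(T ∨ F)
  →1  ¬x0 ∧ ¬(T ∨ F)
  →2  ¬x0 ∧ (¬T ∧ ¬F)
  →3  ¬x0 ∧ (F ∧ ¬F)
  →4  ¬x0 ∧ F
  →5  F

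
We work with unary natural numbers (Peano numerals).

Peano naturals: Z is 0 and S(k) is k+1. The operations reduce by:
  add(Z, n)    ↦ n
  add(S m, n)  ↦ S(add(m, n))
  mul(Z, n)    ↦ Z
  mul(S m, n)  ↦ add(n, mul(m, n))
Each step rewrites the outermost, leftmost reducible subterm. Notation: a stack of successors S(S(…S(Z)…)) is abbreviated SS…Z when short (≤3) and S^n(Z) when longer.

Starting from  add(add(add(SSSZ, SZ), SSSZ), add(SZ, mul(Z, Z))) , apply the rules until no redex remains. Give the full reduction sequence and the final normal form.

  start: add(add(add(SSSZ, SZ), SSSZ), add(SZ, mul(Z, Z)))
  →1  add(add(S(add(SSZ, SZ)), SSSZ), add(SZ, mul(Z, Z)))
  →2  add(S(add(add(SSZ, SZ), SSSZ)), add(SZ, mul(Z, Z)))
  →3  S(add(add(add(SSZ, SZ), SSSZ), add(SZ, mul(Z, Z))))
  →4  S(add(add(S(add(SZ, SZ)), SSSZ), add(SZ, mul(Z, Z))))
  →5  S(add(S(add(add(SZ, SZ), SSSZ)), add(SZ, mul(Z, Z))))
  →6  S(S(add(add(add(SZ, SZ), SSSZ), add(SZ, mul(Z, Z)))))
  →7  S(S(add(add(S(add(Z, SZ)), SSSZ), add(SZ, mul(Z, Z)))))
  →8  S(S(add(S(add(add(Z, SZ), SSSZ)), add(SZ, mul(Z, Z)))))
  →9  S(S(S(add(add(add(Z, SZ), SSSZ), add(SZ, mul(Z, Z))))))
  →10  S(S(S(add(add(SZ, SSSZ), add(SZ, mul(Z, Z))))))
  →11  S(S(S(add(S(add(Z, SSSZ)), add(SZ, mul(Z, Z))))))
  →12  S(S(S(S(add(add(Z, SSSZ), add(SZ, mul(Z, Z)))))))
  →13  S(S(S(S(add(SSSZ, add(SZ, mul(Z, Z)))))))
  →14  S(S(S(S(S(add(SSZ, add(SZ, mul(Z, Z))))))))
  →15  S(S(S(S(S(S(add(SZ, add(SZ, mul(Z, Z)))))))))
  →16  S(S(S(S(S(S(S(add(Z, add(SZ, mul(Z, Z))))))))))
  →17  S(S(S(S(S(S(S(add(SZ, mul(Z, Z)))))))))
  →18  S(S(S(S(S(S(S(S(add(Z, mul(Z, Z))))))))))
  →19  S(S(S(S(S(S(S(S(mul(Z, Z)))))))))
  →20  S^8(Z)

Answer: normal form = S^8(Z)  (in 20 steps)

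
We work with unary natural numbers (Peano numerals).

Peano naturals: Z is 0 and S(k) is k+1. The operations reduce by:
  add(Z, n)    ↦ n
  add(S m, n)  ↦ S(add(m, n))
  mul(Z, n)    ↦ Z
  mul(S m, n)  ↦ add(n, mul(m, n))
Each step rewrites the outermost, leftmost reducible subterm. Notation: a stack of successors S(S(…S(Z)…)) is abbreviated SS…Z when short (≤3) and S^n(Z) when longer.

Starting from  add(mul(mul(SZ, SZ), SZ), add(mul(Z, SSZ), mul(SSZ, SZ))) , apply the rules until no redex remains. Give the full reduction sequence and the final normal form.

Answer: normal form = SSSZ  (in 19 steps)

Working:
  start: add(mul(mul(SZ, SZ), SZ), add(mul(Z, SSZ), mul(SSZ, SZ)))
  step 1: add(mul(add(SZ, mul(Z, SZ)), SZ), add(mul(Z, SSZ), mul(SSZ, SZ)))
  step 2: add(mul(S(add(Z, mul(Z, SZ))), SZ), add(mul(Z, SSZ), mul(SSZ, SZ)))
  step 3: add(add(SZ, mul(add(Z, mul(Z, SZ)), SZ)), add(mul(Z, SSZ), mul(SSZ, SZ)))
  step 4: add(S(add(Z, mul(add(Z, mul(Z, SZ)), SZ))), add(mul(Z, SSZ), mul(SSZ, SZ)))
  step 5: S(add(add(Z, mul(add(Z, mul(Z, SZ)), SZ)), add(mul(Z, SSZ), mul(SSZ, SZ))))
  step 6: S(add(mul(add(Z, mul(Z, SZ)), SZ), add(mul(Z, SSZ), mul(SSZ, SZ))))
  step 7: S(add(mul(mul(Z, SZ), SZ), add(mul(Z, SSZ), mul(SSZ, SZ))))
  step 8: S(add(mul(Z, SZ), add(mul(Z, SSZ), mul(SSZ, SZ))))
  step 9: S(add(Z, add(mul(Z, SSZ), mul(SSZ, SZ))))
  step 10: S(add(mul(Z, SSZ), mul(SSZ, SZ)))
  step 11: S(add(Z, mul(SSZ, SZ)))
  step 12: S(mul(SSZ, SZ))
  step 13: S(add(SZ, mul(SZ, SZ)))
  step 14: S(S(add(Z, mul(SZ, SZ))))
  step 15: S(S(mul(SZ, SZ)))
  step 16: S(S(add(SZ, mul(Z, SZ))))
  step 17: S(S(S(add(Z, mul(Z, SZ)))))
  step 18: S(S(S(mul(Z, SZ))))
  step 19: SSSZ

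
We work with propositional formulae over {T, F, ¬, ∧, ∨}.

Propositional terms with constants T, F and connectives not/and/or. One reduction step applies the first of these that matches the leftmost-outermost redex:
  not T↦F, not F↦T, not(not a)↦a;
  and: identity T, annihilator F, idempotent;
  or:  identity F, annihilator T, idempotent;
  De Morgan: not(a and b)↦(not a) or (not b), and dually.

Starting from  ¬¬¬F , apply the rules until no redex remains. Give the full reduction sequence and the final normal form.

  start: ¬¬¬F
  [1] ¬F
  [2] T

Answer: normal form = T  (in 2 steps)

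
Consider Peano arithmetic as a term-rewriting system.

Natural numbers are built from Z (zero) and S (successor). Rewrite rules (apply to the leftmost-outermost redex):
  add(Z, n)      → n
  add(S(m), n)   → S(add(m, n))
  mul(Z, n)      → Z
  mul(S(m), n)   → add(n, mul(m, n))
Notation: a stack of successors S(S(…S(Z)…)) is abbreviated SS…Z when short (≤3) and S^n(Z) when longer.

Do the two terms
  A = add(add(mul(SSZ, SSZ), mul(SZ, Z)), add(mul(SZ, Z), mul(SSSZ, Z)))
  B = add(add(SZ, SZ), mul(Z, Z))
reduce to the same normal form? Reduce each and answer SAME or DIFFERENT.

Answer: DIFFERENT — A ⇓ S^4(Z), B ⇓ SSZ

Derivation:
Term A:
  start: add(add(mul(SSZ, SSZ), mul(SZ, Z)), add(mul(SZ, Z), mul(SSSZ, Z)))
  →1  add(add(add(SSZ, mul(SZ, SSZ)), mul(SZ, Z)), add(mul(SZ, Z), mul(SSSZ, Z)))
  →2  add(add(S(add(SZ, mul(SZ, SSZ))), mul(SZ, Z)), add(mul(SZ, Z), mul(SSSZ, Z)))
  →3  add(S(add(add(SZ, mul(SZ, SSZ)), mul(SZ, Z))), add(mul(SZ, Z), mul(SSSZ, Z)))
  →4  S(add(add(add(SZ, mul(SZ, SSZ)), mul(SZ, Z)), add(mul(SZ, Z), mul(SSSZ, Z))))
  →5  S(add(add(S(add(Z, mul(SZ, SSZ))), mul(SZ, Z)), add(mul(SZ, Z), mul(SSSZ, Z))))
  →6  S(add(S(add(add(Z, mul(SZ, SSZ)), mul(SZ, Z))), add(mul(SZ, Z), mul(SSSZ, Z))))
  →7  S(S(add(add(add(Z, mul(SZ, SSZ)), mul(SZ, Z)), add(mul(SZ, Z), mul(SSSZ, Z)))))
  →8  S(S(add(add(mul(SZ, SSZ), mul(SZ, Z)), add(mul(SZ, Z), mul(SSSZ, Z)))))
  →9  S(S(add(add(add(SSZ, mul(Z, SSZ)), mul(SZ, Z)), add(mul(SZ, Z), mul(SSSZ, Z)))))
  →10  S(S(add(add(S(add(SZ, mul(Z, SSZ))), mul(SZ, Z)), add(mul(SZ, Z), mul(SSSZ, Z)))))
  →11  S(S(add(S(add(add(SZ, mul(Z, SSZ)), mul(SZ, Z))), add(mul(SZ, Z), mul(SSSZ, Z)))))
  →12  S(S(S(add(add(add(SZ, mul(Z, SSZ)), mul(SZ, Z)), add(mul(SZ, Z), mul(SSSZ, Z))))))
  →13  S(S(S(add(add(S(add(Z, mul(Z, SSZ))), mul(SZ, Z)), add(mul(SZ, Z), mul(SSSZ, Z))))))
  →14  S(S(S(add(S(add(add(Z, mul(Z, SSZ)), mul(SZ, Z))), add(mul(SZ, Z), mul(SSSZ, Z))))))
  →15  S(S(S(S(add(add(add(Z, mul(Z, SSZ)), mul(SZ, Z)), add(mul(SZ, Z), mul(SSSZ, Z)))))))
  →16  S(S(S(S(add(add(mul(Z, SSZ), mul(SZ, Z)), add(mul(SZ, Z), mul(SSSZ, Z)))))))
  →17  S(S(S(S(add(add(Z, mul(SZ, Z)), add(mul(SZ, Z), mul(SSSZ, Z)))))))
  →18  S(S(S(S(add(mul(SZ, Z), add(mul(SZ, Z), mul(SSSZ, Z)))))))
  →19  S(S(S(S(add(add(Z, mul(Z, Z)), add(mul(SZ, Z), mul(SSSZ, Z)))))))
  →20  S(S(S(S(add(mul(Z, Z), add(mul(SZ, Z), mul(SSSZ, Z)))))))
  →21  S(S(S(S(add(Z, add(mul(SZ, Z), mul(SSSZ, Z)))))))
  →22  S(S(S(S(add(mul(SZ, Z), mul(SSSZ, Z))))))
  →23  S(S(S(S(add(add(Z, mul(Z, Z)), mul(SSSZ, Z))))))
  →24  S(S(S(S(add(mul(Z, Z), mul(SSSZ, Z))))))
  →25  S(S(S(S(add(Z, mul(SSSZ, Z))))))
  →26  S(S(S(S(mul(SSSZ, Z)))))
  →27  S(S(S(S(add(Z, mul(SSZ, Z))))))
  →28  S(S(S(S(mul(SSZ, Z)))))
  →29  S(S(S(S(add(Z, mul(SZ, Z))))))
  →30  S(S(S(S(mul(SZ, Z)))))
  →31  S(S(S(S(add(Z, mul(Z, Z))))))
  →32  S(S(S(S(mul(Z, Z)))))
  →33  S^4(Z)

Term B:
  start: add(add(SZ, SZ), mul(Z, Z))
  →1  add(S(add(Z, SZ)), mul(Z, Z))
  →2  S(add(add(Z, SZ), mul(Z, Z)))
  →3  S(add(SZ, mul(Z, Z)))
  →4  S(S(add(Z, mul(Z, Z))))
  →5  S(S(mul(Z, Z)))
  →6  SSZ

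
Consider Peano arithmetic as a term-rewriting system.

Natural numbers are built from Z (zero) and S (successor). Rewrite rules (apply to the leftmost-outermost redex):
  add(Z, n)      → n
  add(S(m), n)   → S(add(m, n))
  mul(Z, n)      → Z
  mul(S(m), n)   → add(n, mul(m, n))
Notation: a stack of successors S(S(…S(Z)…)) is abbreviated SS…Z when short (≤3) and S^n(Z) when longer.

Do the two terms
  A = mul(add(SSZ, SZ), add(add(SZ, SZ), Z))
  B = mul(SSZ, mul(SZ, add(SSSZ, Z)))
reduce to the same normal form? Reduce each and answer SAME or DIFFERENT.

Answer: SAME — A ⇓ S^6(Z), B ⇓ S^6(Z)

Derivation:
Term A:
  start: mul(add(SSZ, SZ), add(add(SZ, SZ), Z))
  →1  mul(S(add(SZ, SZ)), add(add(SZ, SZ), Z))
  →2  add(add(add(SZ, SZ), Z), mul(add(SZ, SZ), add(add(SZ, SZ), Z)))
  →3  add(add(S(add(Z, SZ)), Z), mul(add(SZ, SZ), add(add(SZ, SZ), Z)))
  →4  add(S(add(add(Z, SZ), Z)), mul(add(SZ, SZ), add(add(SZ, SZ), Z)))
  →5  S(add(add(add(Z, SZ), Z), mul(add(SZ, SZ), add(add(SZ, SZ), Z))))
  →6  S(add(add(SZ, Z), mul(add(SZ, SZ), add(add(SZ, SZ), Z))))
  →7  S(add(S(add(Z, Z)), mul(add(SZ, SZ), add(add(SZ, SZ), Z))))
  →8  S(S(add(add(Z, Z), mul(add(SZ, SZ), add(add(SZ, SZ), Z)))))
  →9  S(S(add(Z, mul(add(SZ, SZ), add(add(SZ, SZ), Z)))))
  →10  S(S(mul(add(SZ, SZ), add(add(SZ, SZ), Z))))
  →11  S(S(mul(S(add(Z, SZ)), add(add(SZ, SZ), Z))))
  →12  S(S(add(add(add(SZ, SZ), Z), mul(add(Z, SZ), add(add(SZ, SZ), Z)))))
  →13  S(S(add(add(S(add(Z, SZ)), Z), mul(add(Z, SZ), add(add(SZ, SZ), Z)))))
  →14  S(S(add(S(add(add(Z, SZ), Z)), mul(add(Z, SZ), add(add(SZ, SZ), Z)))))
  →15  S(S(S(add(add(add(Z, SZ), Z), mul(add(Z, SZ), add(add(SZ, SZ), Z))))))
  →16  S(S(S(add(add(SZ, Z), mul(add(Z, SZ), add(add(SZ, SZ), Z))))))
  →17  S(S(S(add(S(add(Z, Z)), mul(add(Z, SZ), add(add(SZ, SZ), Z))))))
  →18  S(S(S(S(add(add(Z, Z), mul(add(Z, SZ), add(add(SZ, SZ), Z)))))))
  →19  S(S(S(S(add(Z, mul(add(Z, SZ), add(add(SZ, SZ), Z)))))))
  →20  S(S(S(S(mul(add(Z, SZ), add(add(SZ, SZ), Z))))))
  →21  S(S(S(S(mul(SZ, add(add(SZ, SZ), Z))))))
  →22  S(S(S(S(add(add(add(SZ, SZ), Z), mul(Z, add(add(SZ, SZ), Z)))))))
  →23  S(S(S(S(add(add(S(add(Z, SZ)), Z), mul(Z, add(add(SZ, SZ), Z)))))))
  →24  S(S(S(S(add(S(add(add(Z, SZ), Z)), mul(Z, add(add(SZ, SZ), Z)))))))
  →25  S(S(S(S(S(add(add(add(Z, SZ), Z), mul(Z, add(add(SZ, SZ), Z))))))))
  →26  S(S(S(S(S(add(add(SZ, Z), mul(Z, add(add(SZ, SZ), Z))))))))
  →27  S(S(S(S(S(add(S(add(Z, Z)), mul(Z, add(add(SZ, SZ), Z))))))))
  →28  S(S(S(S(S(S(add(add(Z, Z), mul(Z, add(add(SZ, SZ), Z)))))))))
  →29  S(S(S(S(S(S(add(Z, mul(Z, add(add(SZ, SZ), Z)))))))))
  →30  S(S(S(S(S(S(mul(Z, add(add(SZ, SZ), Z))))))))
  →31  S^6(Z)

Term B:
  start: mul(SSZ, mul(SZ, add(SSSZ, Z)))
  →1  add(mul(SZ, add(SSSZ, Z)), mul(SZ, mul(SZ, add(SSSZ, Z))))
  →2  add(add(add(SSSZ, Z), mul(Z, add(SSSZ, Z))), mul(SZ, mul(SZ, add(SSSZ, Z))))
  →3  add(add(S(add(SSZ, Z)), mul(Z, add(SSSZ, Z))), mul(SZ, mul(SZ, add(SSSZ, Z))))
  →4  add(S(add(add(SSZ, Z), mul(Z, add(SSSZ, Z)))), mul(SZ, mul(SZ, add(SSSZ, Z))))
  →5  S(add(add(add(SSZ, Z), mul(Z, add(SSSZ, Z))), mul(SZ, mul(SZ, add(SSSZ, Z)))))
  →6  S(add(add(S(add(SZ, Z)), mul(Z, add(SSSZ, Z))), mul(SZ, mul(SZ, add(SSSZ, Z)))))
  →7  S(add(S(add(add(SZ, Z), mul(Z, add(SSSZ, Z)))), mul(SZ, mul(SZ, add(SSSZ, Z)))))
  →8  S(S(add(add(add(SZ, Z), mul(Z, add(SSSZ, Z))), mul(SZ, mul(SZ, add(SSSZ, Z))))))
  →9  S(S(add(add(S(add(Z, Z)), mul(Z, add(SSSZ, Z))), mul(SZ, mul(SZ, add(SSSZ, Z))))))
  →10  S(S(add(S(add(add(Z, Z), mul(Z, add(SSSZ, Z)))), mul(SZ, mul(SZ, add(SSSZ, Z))))))
  →11  S(S(S(add(add(add(Z, Z), mul(Z, add(SSSZ, Z))), mul(SZ, mul(SZ, add(SSSZ, Z)))))))
  →12  S(S(S(add(add(Z, mul(Z, add(SSSZ, Z))), mul(SZ, mul(SZ, add(SSSZ, Z)))))))
  →13  S(S(S(add(mul(Z, add(SSSZ, Z)), mul(SZ, mul(SZ, add(SSSZ, Z)))))))
  →14  S(S(S(add(Z, mul(SZ, mul(SZ, add(SSSZ, Z)))))))
  →15  S(S(S(mul(SZ, mul(SZ, add(SSSZ, Z))))))
  →16  S(S(S(add(mul(SZ, add(SSSZ, Z)), mul(Z, mul(SZ, add(SSSZ, Z)))))))
  →17  S(S(S(add(add(add(SSSZ, Z), mul(Z, add(SSSZ, Z))), mul(Z, mul(SZ, add(SSSZ, Z)))))))
  →18  S(S(S(add(add(S(add(SSZ, Z)), mul(Z, add(SSSZ, Z))), mul(Z, mul(SZ, add(SSSZ, Z)))))))
  →19  S(S(S(add(S(add(add(SSZ, Z), mul(Z, add(SSSZ, Z)))), mul(Z, mul(SZ, add(SSSZ, Z)))))))
  →20  S(S(S(S(add(add(add(SSZ, Z), mul(Z, add(SSSZ, Z))), mul(Z, mul(SZ, add(SSSZ, Z))))))))
  →21  S(S(S(S(add(add(S(add(SZ, Z)), mul(Z, add(SSSZ, Z))), mul(Z, mul(SZ, add(SSSZ, Z))))))))
  →22  S(S(S(S(add(S(add(add(SZ, Z), mul(Z, add(SSSZ, Z)))), mul(Z, mul(SZ, add(SSSZ, Z))))))))
  →23  S(S(S(S(S(add(add(add(SZ, Z), mul(Z, add(SSSZ, Z))), mul(Z, mul(SZ, add(SSSZ, Z)))))))))
  →24  S(S(S(S(S(add(add(S(add(Z, Z)), mul(Z, add(SSSZ, Z))), mul(Z, mul(SZ, add(SSSZ, Z)))))))))
  →25  S(S(S(S(S(add(S(add(add(Z, Z), mul(Z, add(SSSZ, Z)))), mul(Z, mul(SZ, add(SSSZ, Z)))))))))
  →26  S(S(S(S(S(S(add(add(add(Z, Z), mul(Z, add(SSSZ, Z))), mul(Z, mul(SZ, add(SSSZ, Z))))))))))
  →27  S(S(S(S(S(S(add(add(Z, mul(Z, add(SSSZ, Z))), mul(Z, mul(SZ, add(SSSZ, Z))))))))))
  →28  S(S(S(S(S(S(add(mul(Z, add(SSSZ, Z)), mul(Z, mul(SZ, add(SSSZ, Z))))))))))
  →29  S(S(S(S(S(S(add(Z, mul(Z, mul(SZ, add(SSSZ, Z))))))))))
  →30  S(S(S(S(S(S(mul(Z, mul(SZ, add(SSSZ, Z)))))))))
  →31  S^6(Z)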